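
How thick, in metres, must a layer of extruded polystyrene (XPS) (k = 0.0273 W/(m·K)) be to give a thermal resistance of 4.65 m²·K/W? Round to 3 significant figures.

L = R·k = 4.65 × 0.0273 = 0.1269 m

0.127 m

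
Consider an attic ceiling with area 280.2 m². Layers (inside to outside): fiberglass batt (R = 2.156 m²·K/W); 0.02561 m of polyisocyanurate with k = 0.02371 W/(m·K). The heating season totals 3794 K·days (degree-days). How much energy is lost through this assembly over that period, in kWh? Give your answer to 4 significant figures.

0.02561/0.02371 = 1.0801
R_total = 2.156 + 1.0801 = 3.2361 m²·K/W
E = A × HDD × 24 / R / 1000 = 280.2 × 3794 × 24 / 3.2361 / 1000 = 7884.1 kWh

7884 kWh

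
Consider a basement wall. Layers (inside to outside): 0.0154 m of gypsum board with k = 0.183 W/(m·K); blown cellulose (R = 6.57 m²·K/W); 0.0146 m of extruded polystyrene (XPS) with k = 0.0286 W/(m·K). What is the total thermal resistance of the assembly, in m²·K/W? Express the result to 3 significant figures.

7.16 m²·K/W

0.0154/0.183 = 0.08415
0.0146/0.0286 = 0.5105
R_total = 0.08415 + 6.57 + 0.5105 = 7.165 m²·K/W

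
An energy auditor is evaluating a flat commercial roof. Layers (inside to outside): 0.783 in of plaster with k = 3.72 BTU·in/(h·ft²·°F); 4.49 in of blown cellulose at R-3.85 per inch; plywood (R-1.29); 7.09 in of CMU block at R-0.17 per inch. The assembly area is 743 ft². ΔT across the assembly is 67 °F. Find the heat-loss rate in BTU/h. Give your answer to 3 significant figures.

0.783/3.72 = 0.2105
4.49 × 3.85 = 17.29
7.09 × 0.17 = 1.205
R_total = 0.2105 + 17.29 + 1.29 + 1.205 = 19.99 ft²·°F·h/BTU
Q = A·ΔT/R = 743 × 67 / 19.99 = 2490 BTU/h

2490 BTU/h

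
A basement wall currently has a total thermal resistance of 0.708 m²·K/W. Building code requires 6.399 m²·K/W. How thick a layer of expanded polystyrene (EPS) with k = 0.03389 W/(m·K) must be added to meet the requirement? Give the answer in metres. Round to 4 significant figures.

ΔR = 6.399 − 0.708 = 5.691 m²·K/W
L = ΔR × k = 5.691 × 0.03389 = 0.19287 m

0.1929 m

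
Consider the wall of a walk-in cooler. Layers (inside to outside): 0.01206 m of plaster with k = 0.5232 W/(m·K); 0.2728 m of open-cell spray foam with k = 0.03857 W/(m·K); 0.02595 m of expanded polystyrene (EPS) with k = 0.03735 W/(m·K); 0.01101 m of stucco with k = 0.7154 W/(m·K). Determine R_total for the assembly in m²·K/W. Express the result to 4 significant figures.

0.01206/0.5232 = 0.02305
0.2728/0.03857 = 7.0729
0.02595/0.03735 = 0.69478
0.01101/0.7154 = 0.01539
R_total = 0.02305 + 7.0729 + 0.69478 + 0.01539 = 7.8061 m²·K/W

7.806 m²·K/W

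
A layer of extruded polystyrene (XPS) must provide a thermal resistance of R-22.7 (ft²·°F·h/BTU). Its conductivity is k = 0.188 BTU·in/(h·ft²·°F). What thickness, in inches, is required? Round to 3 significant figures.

4.27 in

L = R × k = 22.7 × 0.188 = 4.268 in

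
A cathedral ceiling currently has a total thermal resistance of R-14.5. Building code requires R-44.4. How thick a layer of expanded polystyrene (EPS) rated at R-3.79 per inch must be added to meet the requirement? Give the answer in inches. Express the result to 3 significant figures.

ΔR = 44.4 − 14.5 = 29.9 ft²·°F·h/BTU
L = ΔR / (R/in) = 29.9/3.79 = 7.889 in

7.89 in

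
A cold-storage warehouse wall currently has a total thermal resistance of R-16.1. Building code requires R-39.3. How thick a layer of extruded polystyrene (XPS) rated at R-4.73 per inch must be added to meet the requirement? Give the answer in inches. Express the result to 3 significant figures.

4.90 in

ΔR = 39.3 − 16.1 = 23.2 ft²·°F·h/BTU
L = ΔR / (R/in) = 23.2/4.73 = 4.905 in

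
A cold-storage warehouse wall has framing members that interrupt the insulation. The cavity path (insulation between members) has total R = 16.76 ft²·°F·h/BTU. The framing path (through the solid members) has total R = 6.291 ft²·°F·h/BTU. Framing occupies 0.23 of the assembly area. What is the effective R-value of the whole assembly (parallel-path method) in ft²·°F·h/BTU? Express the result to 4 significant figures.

U_eff = 0.77/16.76 + 0.23/6.291 = 0.045943 + 0.03656 = 0.082503
R_eff = 1/U_eff = 12.121 ft²·°F·h/BTU

12.12 ft²·°F·h/BTU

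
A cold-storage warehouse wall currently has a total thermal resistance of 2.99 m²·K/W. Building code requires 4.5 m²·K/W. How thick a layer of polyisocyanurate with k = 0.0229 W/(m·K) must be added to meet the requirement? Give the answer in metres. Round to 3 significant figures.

0.0346 m

ΔR = 4.5 − 2.99 = 1.51 m²·K/W
L = ΔR × k = 1.51 × 0.0229 = 0.03458 m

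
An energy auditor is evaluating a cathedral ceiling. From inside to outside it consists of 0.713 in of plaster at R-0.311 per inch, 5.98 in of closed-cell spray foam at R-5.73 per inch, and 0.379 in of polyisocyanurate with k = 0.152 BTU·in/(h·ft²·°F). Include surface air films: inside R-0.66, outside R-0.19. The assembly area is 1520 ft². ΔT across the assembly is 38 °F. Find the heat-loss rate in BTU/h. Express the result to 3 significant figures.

1530 BTU/h

0.713 × 0.311 = 0.2217
5.98 × 5.73 = 34.27
0.379/0.152 = 2.493
R_total = 0.66 + 0.2217 + 34.27 + 2.493 + 0.19 = 37.83 ft²·°F·h/BTU
Q = A·ΔT/R = 1520 × 38 / 37.83 = 1527 BTU/h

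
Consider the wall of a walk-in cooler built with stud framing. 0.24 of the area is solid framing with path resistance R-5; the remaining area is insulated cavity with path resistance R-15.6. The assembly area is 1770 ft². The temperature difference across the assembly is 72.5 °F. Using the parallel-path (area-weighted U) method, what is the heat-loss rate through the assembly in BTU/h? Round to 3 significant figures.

U_eff = 0.76/15.6 + 0.24/5 = 0.04872 + 0.048 = 0.09672
R_eff = 1/U_eff = 10.34 ft²·°F·h/BTU
Q = 1770 × 72.5 / 10.34 = 12410 BTU/h

12400 BTU/h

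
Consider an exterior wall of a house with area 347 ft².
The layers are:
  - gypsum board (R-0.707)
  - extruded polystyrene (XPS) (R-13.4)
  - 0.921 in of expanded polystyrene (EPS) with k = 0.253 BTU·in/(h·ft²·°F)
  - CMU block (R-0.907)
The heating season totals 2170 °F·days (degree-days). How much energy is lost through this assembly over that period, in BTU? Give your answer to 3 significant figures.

969000 BTU

0.921/0.253 = 3.64
R_total = 0.707 + 13.4 + 3.64 + 0.907 = 18.65 ft²·°F·h/BTU
E = A × HDD × 24 / R = 347 × 2170 × 24 / 18.65 = 968800 BTU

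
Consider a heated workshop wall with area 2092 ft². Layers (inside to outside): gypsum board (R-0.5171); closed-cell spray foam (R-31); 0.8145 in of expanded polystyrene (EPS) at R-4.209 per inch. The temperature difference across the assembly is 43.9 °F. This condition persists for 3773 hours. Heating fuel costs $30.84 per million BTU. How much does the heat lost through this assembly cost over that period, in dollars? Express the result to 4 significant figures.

0.8145 × 4.209 = 3.4282
R_total = 0.5171 + 31 + 3.4282 = 34.945 ft²·°F·h/BTU
Q = 2092 × 43.9 / 34.945 = 2628.1 BTU/h
E = 2628.1 × 3773 = 9915700 BTU
Cost = 9915700/10⁶ × 30.84 = $305.8

305.8 dollars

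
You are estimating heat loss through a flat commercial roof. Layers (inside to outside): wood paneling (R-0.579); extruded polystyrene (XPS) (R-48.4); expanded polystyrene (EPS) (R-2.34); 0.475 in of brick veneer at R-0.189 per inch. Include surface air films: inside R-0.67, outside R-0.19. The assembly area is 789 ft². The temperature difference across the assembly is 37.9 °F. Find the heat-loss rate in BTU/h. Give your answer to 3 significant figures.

0.475 × 0.189 = 0.08977
R_total = 0.67 + 0.579 + 48.4 + 2.34 + 0.08977 + 0.19 = 52.27 ft²·°F·h/BTU
Q = A·ΔT/R = 789 × 37.9 / 52.27 = 572.1 BTU/h

572 BTU/h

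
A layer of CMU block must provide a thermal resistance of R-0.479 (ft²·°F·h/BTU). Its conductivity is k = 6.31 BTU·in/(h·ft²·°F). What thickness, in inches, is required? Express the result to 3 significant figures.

3.02 in

L = R × k = 0.479 × 6.31 = 3.022 in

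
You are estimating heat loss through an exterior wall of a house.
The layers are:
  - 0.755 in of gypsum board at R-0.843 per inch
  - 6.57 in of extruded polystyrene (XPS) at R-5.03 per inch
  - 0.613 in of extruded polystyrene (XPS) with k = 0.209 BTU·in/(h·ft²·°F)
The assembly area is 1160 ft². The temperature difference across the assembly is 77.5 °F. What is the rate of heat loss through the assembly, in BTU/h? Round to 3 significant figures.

2460 BTU/h

0.755 × 0.843 = 0.6365
6.57 × 5.03 = 33.05
0.613/0.209 = 2.933
R_total = 0.6365 + 33.05 + 2.933 = 36.62 ft²·°F·h/BTU
Q = A·ΔT/R = 1160 × 77.5 / 36.62 = 2455 BTU/h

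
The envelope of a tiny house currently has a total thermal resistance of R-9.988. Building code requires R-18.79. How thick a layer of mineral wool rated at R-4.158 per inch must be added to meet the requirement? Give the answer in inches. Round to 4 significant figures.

2.117 in

ΔR = 18.79 − 9.988 = 8.802 ft²·°F·h/BTU
L = ΔR / (R/in) = 8.802/4.158 = 2.1169 in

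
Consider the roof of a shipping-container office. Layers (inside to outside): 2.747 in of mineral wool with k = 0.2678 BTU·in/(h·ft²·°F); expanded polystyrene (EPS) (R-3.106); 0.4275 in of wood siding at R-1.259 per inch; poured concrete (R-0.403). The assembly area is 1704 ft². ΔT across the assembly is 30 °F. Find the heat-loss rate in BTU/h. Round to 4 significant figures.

3574 BTU/h

2.747/0.2678 = 10.258
0.4275 × 1.259 = 0.53822
R_total = 10.258 + 3.106 + 0.53822 + 0.403 = 14.305 ft²·°F·h/BTU
Q = A·ΔT/R = 1704 × 30 / 14.305 = 3573.6 BTU/h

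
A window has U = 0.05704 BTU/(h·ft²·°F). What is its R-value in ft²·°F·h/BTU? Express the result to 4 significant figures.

R = 1/U = 1/0.05704 = 17.532

17.53 ft²·°F·h/BTU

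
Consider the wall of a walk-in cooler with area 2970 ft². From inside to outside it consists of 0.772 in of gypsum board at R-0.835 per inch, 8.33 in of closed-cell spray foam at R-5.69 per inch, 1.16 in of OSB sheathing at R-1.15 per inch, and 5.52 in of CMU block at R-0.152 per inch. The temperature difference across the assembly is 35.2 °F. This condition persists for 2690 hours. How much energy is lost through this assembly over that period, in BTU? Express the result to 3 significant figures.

0.772 × 0.835 = 0.6446
8.33 × 5.69 = 47.4
1.16 × 1.15 = 1.334
5.52 × 0.152 = 0.839
R_total = 0.6446 + 47.4 + 1.334 + 0.839 = 50.22 ft²·°F·h/BTU
Q = 2970 × 35.2 / 50.22 = 2082 BTU/h
E = 2082 × 2690 = 5600000 BTU

5600000 BTU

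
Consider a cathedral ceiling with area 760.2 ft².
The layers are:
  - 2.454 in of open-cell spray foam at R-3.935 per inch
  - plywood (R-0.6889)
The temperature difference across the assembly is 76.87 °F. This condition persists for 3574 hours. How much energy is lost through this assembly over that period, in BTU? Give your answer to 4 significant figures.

2.454 × 3.935 = 9.6565
R_total = 9.6565 + 0.6889 = 10.345 ft²·°F·h/BTU
Q = 760.2 × 76.87 / 10.345 = 5648.6 BTU/h
E = 5648.6 × 3574 = 20188000 BTU

20190000 BTU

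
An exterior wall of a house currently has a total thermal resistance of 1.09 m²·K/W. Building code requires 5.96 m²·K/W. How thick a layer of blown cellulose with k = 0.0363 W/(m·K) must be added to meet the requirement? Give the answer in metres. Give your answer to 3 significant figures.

0.177 m

ΔR = 5.96 − 1.09 = 4.87 m²·K/W
L = ΔR × k = 4.87 × 0.0363 = 0.1768 m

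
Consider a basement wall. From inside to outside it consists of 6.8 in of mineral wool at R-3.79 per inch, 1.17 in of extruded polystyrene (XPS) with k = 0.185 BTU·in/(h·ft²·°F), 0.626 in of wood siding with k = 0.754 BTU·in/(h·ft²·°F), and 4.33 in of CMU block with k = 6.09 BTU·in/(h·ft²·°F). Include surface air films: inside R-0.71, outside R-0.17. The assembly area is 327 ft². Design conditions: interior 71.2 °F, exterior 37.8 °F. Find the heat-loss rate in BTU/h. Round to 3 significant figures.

6.8 × 3.79 = 25.77
1.17/0.185 = 6.324
0.626/0.754 = 0.8302
4.33/6.09 = 0.711
R_total = 0.71 + 25.77 + 6.324 + 0.8302 + 0.711 + 0.17 = 34.52 ft²·°F·h/BTU
Q = A·ΔT/R = 327 × (71.2 − 37.8) / 34.52 = 316.4 BTU/h

316 BTU/h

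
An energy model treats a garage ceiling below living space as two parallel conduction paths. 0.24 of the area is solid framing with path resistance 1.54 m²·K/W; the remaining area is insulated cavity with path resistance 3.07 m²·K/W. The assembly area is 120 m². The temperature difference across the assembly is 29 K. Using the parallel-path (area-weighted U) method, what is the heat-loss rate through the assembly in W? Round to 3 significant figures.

1400 W

U_eff = 0.76/3.07 + 0.24/1.54 = 0.2476 + 0.1558 = 0.4034
R_eff = 1/U_eff = 2.479 m²·K/W
Q = 120 × 29 / 2.479 = 1404 W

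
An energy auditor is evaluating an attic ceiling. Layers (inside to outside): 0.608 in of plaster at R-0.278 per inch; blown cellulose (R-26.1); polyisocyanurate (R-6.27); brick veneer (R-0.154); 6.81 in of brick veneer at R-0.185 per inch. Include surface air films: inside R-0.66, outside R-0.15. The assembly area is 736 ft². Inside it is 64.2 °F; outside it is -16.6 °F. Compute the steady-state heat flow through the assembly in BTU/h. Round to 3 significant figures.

1710 BTU/h

0.608 × 0.278 = 0.169
6.81 × 0.185 = 1.26
R_total = 0.66 + 0.169 + 26.1 + 6.27 + 0.154 + 1.26 + 0.15 = 34.76 ft²·°F·h/BTU
Q = A·ΔT/R = 736 × (64.2 − (-16.6)) / 34.76 = 1711 BTU/h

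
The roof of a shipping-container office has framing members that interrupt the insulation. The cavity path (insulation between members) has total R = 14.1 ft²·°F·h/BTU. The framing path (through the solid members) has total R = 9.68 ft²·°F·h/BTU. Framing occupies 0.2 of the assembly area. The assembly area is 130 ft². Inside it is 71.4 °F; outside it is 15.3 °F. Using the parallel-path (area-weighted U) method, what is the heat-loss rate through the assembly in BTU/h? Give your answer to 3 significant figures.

564 BTU/h

U_eff = 0.8/14.1 + 0.2/9.68 = 0.05674 + 0.02066 = 0.0774
R_eff = 1/U_eff = 12.92 ft²·°F·h/BTU
Q = 130 × (71.4 − 15.3) / 12.92 = 564.5 BTU/h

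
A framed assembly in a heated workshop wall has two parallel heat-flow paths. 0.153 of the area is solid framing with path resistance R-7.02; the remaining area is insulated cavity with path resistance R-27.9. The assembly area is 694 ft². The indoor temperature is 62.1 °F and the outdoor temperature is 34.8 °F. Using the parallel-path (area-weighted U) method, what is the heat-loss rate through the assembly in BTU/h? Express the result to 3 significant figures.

U_eff = 0.847/27.9 + 0.153/7.02 = 0.03036 + 0.02179 = 0.05215
R_eff = 1/U_eff = 19.17 ft²·°F·h/BTU
Q = 694 × (62.1 − 34.8) / 19.17 = 988.1 BTU/h

988 BTU/h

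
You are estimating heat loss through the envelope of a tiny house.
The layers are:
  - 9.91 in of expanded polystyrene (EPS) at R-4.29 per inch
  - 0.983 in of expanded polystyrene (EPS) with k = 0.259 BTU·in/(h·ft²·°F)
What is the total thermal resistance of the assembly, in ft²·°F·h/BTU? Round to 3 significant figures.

46.3 ft²·°F·h/BTU

9.91 × 4.29 = 42.51
0.983/0.259 = 3.795
R_total = 42.51 + 3.795 = 46.31 ft²·°F·h/BTU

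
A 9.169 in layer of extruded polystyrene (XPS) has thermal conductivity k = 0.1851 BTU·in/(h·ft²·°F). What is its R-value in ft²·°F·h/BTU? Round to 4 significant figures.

R = L/k = 9.169/0.1851 = 49.535 ft²·°F·h/BTU

49.54 ft²·°F·h/BTU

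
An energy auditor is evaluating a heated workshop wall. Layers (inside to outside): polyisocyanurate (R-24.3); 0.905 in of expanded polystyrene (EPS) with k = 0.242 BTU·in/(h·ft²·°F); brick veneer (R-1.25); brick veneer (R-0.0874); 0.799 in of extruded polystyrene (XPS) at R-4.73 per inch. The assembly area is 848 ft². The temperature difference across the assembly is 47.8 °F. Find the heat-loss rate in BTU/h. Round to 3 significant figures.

1220 BTU/h

0.905/0.242 = 3.74
0.799 × 4.73 = 3.779
R_total = 24.3 + 3.74 + 1.25 + 0.0874 + 3.779 = 33.16 ft²·°F·h/BTU
Q = A·ΔT/R = 848 × 47.8 / 33.16 = 1223 BTU/h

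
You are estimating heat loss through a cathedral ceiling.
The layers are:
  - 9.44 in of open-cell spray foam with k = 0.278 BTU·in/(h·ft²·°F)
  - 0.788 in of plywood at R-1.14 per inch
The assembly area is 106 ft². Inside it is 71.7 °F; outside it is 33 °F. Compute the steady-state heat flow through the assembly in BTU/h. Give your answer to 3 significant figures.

118 BTU/h

9.44/0.278 = 33.96
0.788 × 1.14 = 0.8983
R_total = 33.96 + 0.8983 = 34.86 ft²·°F·h/BTU
Q = A·ΔT/R = 106 × (71.7 − 33) / 34.86 = 117.7 BTU/h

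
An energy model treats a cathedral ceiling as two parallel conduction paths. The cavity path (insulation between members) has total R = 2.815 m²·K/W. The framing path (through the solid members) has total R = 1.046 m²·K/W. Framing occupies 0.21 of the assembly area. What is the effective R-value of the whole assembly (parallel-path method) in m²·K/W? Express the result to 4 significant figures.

U_eff = 0.79/2.815 + 0.21/1.046 = 0.28064 + 0.20076 = 0.4814
R_eff = 1/U_eff = 2.0773 m²·K/W

2.077 m²·K/W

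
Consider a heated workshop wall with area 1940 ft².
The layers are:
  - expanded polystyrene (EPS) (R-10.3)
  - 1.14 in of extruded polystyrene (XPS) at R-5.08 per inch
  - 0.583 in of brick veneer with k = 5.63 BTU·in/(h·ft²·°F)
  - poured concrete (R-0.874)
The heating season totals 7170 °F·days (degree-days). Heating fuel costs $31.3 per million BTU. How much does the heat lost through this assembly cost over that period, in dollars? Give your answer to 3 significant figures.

1.14 × 5.08 = 5.791
0.583/5.63 = 0.1036
R_total = 10.3 + 5.791 + 0.1036 + 0.874 = 17.07 ft²·°F·h/BTU
E = A × HDD × 24 / R = 1940 × 7170 × 24 / 17.07 = 19560000 BTU
Cost = 19560000/10⁶ × 31.3 = $612.2

612 dollars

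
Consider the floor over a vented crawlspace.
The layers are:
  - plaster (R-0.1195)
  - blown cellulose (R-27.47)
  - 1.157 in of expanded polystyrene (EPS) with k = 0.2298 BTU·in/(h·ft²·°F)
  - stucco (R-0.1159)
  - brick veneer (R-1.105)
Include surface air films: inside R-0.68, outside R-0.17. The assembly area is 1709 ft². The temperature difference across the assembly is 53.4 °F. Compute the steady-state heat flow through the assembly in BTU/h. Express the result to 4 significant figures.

2630 BTU/h

1.157/0.2298 = 5.0348
R_total = 0.68 + 0.1195 + 27.47 + 5.0348 + 0.1159 + 1.105 + 0.17 = 34.695 ft²·°F·h/BTU
Q = A·ΔT/R = 1709 × 53.4 / 34.695 = 2630.4 BTU/h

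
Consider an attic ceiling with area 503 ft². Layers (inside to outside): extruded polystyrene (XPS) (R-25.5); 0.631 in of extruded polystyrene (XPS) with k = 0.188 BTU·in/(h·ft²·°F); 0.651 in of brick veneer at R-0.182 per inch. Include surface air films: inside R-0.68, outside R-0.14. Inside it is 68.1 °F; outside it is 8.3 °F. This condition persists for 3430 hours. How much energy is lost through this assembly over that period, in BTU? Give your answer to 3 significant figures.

0.631/0.188 = 3.356
0.651 × 0.182 = 0.1185
R_total = 0.68 + 25.5 + 3.356 + 0.1185 + 0.14 = 29.79 ft²·°F·h/BTU
Q = 503 × (68.1 − 8.3) / 29.79 = 1010 BTU/h
E = 1010 × 3430 = 3463000 BTU

3460000 BTU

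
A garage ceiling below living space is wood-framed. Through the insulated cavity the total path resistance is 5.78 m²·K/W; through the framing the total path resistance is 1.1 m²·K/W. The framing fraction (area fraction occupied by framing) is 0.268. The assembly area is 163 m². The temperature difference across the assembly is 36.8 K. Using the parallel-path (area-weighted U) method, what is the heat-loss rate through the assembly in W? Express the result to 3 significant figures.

U_eff = 0.732/5.78 + 0.268/1.1 = 0.1266 + 0.2436 = 0.3703
R_eff = 1/U_eff = 2.701 m²·K/W
Q = 163 × 36.8 / 2.701 = 2221 W

2220 W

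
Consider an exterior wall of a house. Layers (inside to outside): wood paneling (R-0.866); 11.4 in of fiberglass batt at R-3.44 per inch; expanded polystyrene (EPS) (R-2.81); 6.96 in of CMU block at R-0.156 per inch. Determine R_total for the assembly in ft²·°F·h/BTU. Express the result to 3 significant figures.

11.4 × 3.44 = 39.22
6.96 × 0.156 = 1.086
R_total = 0.866 + 39.22 + 2.81 + 1.086 = 43.98 ft²·°F·h/BTU

44.0 ft²·°F·h/BTU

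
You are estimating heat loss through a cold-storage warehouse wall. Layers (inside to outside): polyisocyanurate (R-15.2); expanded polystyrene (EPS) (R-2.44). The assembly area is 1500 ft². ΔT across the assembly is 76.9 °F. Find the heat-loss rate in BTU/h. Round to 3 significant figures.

6540 BTU/h

R_total = 15.2 + 2.44 = 17.64 ft²·°F·h/BTU
Q = A·ΔT/R = 1500 × 76.9 / 17.64 = 6539 BTU/h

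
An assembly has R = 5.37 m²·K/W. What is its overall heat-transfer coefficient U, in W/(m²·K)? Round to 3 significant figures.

U = 1/R = 1/5.37 = 0.1862

0.186 W/(m²·K)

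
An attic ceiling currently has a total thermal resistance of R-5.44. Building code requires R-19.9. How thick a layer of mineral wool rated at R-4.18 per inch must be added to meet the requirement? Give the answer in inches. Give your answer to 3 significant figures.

3.46 in

ΔR = 19.9 − 5.44 = 14.46 ft²·°F·h/BTU
L = ΔR / (R/in) = 14.46/4.18 = 3.459 in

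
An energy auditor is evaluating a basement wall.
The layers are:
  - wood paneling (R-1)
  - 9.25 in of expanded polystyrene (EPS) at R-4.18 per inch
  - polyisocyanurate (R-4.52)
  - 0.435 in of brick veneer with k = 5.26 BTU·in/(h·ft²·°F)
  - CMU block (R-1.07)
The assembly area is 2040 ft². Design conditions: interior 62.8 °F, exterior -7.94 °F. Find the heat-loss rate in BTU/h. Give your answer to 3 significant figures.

9.25 × 4.18 = 38.66
0.435/5.26 = 0.0827
R_total = 1 + 38.66 + 4.52 + 0.0827 + 1.07 = 45.34 ft²·°F·h/BTU
Q = A·ΔT/R = 2040 × (62.8 − (-7.94)) / 45.34 = 3183 BTU/h

3180 BTU/h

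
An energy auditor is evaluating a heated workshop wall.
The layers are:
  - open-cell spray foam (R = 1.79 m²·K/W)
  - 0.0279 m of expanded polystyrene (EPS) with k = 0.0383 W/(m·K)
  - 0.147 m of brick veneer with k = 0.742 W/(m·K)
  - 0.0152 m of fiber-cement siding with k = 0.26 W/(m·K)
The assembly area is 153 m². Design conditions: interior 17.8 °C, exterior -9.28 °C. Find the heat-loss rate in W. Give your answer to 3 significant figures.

0.0279/0.0383 = 0.7285
0.147/0.742 = 0.1981
0.0152/0.26 = 0.05846
R_total = 1.79 + 0.7285 + 0.1981 + 0.05846 = 2.775 m²·K/W
Q = A·ΔT/R = 153 × (17.8 − (-9.28)) / 2.775 = 1493 W

1490 W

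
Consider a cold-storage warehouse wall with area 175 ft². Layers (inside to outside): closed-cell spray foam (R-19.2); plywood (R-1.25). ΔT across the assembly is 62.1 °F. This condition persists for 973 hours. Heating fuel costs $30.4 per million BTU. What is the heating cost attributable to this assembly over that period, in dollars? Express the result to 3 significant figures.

R_total = 19.2 + 1.25 = 20.45 ft²·°F·h/BTU
Q = 175 × 62.1 / 20.45 = 531.4 BTU/h
E = 531.4 × 973 = 517100 BTU
Cost = 517100/10⁶ × 30.4 = $15.72

15.7 dollars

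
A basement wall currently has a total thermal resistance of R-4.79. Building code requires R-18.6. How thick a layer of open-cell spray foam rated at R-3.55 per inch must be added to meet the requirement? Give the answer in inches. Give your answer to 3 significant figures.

3.89 in

ΔR = 18.6 − 4.79 = 13.81 ft²·°F·h/BTU
L = ΔR / (R/in) = 13.81/3.55 = 3.89 in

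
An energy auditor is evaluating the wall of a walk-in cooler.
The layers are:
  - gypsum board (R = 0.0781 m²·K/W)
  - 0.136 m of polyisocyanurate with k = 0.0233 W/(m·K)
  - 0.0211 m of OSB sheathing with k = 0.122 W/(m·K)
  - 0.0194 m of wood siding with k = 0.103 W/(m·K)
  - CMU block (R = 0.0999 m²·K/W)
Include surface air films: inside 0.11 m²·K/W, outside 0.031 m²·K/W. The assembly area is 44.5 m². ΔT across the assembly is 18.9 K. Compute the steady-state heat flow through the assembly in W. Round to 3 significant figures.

129 W

0.136/0.0233 = 5.837
0.0211/0.122 = 0.173
0.0194/0.103 = 0.1883
R_total = 0.11 + 0.0781 + 5.837 + 0.173 + 0.1883 + 0.0999 + 0.031 = 6.517 m²·K/W
Q = A·ΔT/R = 44.5 × 18.9 / 6.517 = 129.1 W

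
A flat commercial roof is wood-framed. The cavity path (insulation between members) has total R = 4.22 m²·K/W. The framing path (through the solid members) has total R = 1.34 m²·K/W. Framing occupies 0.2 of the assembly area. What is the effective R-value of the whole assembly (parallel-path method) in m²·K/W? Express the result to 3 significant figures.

2.95 m²·K/W

U_eff = 0.8/4.22 + 0.2/1.34 = 0.1896 + 0.1493 = 0.3388
R_eff = 1/U_eff = 2.951 m²·K/W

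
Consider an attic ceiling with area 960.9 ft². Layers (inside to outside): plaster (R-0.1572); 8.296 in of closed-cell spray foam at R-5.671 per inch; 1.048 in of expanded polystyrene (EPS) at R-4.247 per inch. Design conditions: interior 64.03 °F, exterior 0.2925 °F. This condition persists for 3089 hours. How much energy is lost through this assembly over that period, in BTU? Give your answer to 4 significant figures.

8.296 × 5.671 = 47.047
1.048 × 4.247 = 4.4509
R_total = 0.1572 + 47.047 + 4.4509 = 51.655 ft²·°F·h/BTU
Q = 960.9 × (64.03 − 0.2925) / 51.655 = 1185.7 BTU/h
E = 1185.7 × 3089 = 3662500 BTU

3663000 BTU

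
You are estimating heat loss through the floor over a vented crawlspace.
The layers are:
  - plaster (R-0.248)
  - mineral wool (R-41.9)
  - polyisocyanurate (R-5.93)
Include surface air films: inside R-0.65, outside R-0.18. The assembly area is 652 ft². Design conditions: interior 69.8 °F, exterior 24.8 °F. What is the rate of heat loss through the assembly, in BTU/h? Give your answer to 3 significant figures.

600 BTU/h

R_total = 0.65 + 0.248 + 41.9 + 5.93 + 0.18 = 48.91 ft²·°F·h/BTU
Q = A·ΔT/R = 652 × (69.8 − 24.8) / 48.91 = 599.9 BTU/h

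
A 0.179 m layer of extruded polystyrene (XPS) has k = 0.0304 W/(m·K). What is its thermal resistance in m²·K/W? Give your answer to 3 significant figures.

5.89 m²·K/W

R = L/k = 0.179/0.0304 = 5.888 m²·K/W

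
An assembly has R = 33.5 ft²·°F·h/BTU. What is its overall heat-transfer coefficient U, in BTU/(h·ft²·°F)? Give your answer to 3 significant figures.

U = 1/R = 1/33.5 = 0.02985

0.0299 BTU/(h·ft²·°F)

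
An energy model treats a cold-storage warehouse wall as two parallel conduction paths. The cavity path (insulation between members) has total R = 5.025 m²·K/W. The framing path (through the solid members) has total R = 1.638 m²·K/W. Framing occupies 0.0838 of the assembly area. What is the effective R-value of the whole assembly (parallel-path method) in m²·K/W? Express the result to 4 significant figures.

4.283 m²·K/W

U_eff = 0.9162/5.025 + 0.0838/1.638 = 0.18233 + 0.05116 = 0.23349
R_eff = 1/U_eff = 4.2829 m²·K/W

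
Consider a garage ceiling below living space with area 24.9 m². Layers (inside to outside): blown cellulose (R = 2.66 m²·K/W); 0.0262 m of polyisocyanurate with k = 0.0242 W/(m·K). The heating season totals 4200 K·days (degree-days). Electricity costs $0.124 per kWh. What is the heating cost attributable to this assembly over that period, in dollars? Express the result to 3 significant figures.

0.0262/0.0242 = 1.083
R_total = 2.66 + 1.083 = 3.743 m²·K/W
E = A × HDD × 24 / R / 1000 = 24.9 × 4200 × 24 / 3.743 / 1000 = 670.6 kWh
Cost = 670.6 × 0.124 = $83.16

83.2 dollars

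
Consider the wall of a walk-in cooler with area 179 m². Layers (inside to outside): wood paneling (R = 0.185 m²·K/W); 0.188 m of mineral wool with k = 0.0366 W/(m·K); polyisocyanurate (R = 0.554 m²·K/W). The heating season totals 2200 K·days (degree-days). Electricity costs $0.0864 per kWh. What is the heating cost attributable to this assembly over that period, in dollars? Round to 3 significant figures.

0.188/0.0366 = 5.137
R_total = 0.185 + 5.137 + 0.554 = 5.876 m²·K/W
E = A × HDD × 24 / R / 1000 = 179 × 2200 × 24 / 5.876 / 1000 = 1609 kWh
Cost = 1609 × 0.0864 = $139

139 dollars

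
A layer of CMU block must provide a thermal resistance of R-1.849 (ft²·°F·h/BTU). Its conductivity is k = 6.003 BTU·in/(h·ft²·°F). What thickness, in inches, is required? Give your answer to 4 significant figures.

L = R × k = 1.849 × 6.003 = 11.1 in

11.10 in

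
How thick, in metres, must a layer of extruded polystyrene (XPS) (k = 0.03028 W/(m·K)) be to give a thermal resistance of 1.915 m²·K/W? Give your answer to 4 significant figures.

0.05799 m

L = R·k = 1.915 × 0.03028 = 0.057986 m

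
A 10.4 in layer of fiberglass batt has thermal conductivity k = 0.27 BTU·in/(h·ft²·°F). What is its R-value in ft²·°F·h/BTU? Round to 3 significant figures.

38.5 ft²·°F·h/BTU

R = L/k = 10.4/0.27 = 38.52 ft²·°F·h/BTU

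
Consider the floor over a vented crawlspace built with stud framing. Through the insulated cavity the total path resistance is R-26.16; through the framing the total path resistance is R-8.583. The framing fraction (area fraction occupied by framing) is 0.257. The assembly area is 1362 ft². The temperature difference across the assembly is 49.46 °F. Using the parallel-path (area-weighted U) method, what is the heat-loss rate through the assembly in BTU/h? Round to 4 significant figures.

3930 BTU/h

U_eff = 0.743/26.16 + 0.257/8.583 = 0.028402 + 0.029943 = 0.058345
R_eff = 1/U_eff = 17.139 ft²·°F·h/BTU
Q = 1362 × 49.46 / 17.139 = 3930.4 BTU/h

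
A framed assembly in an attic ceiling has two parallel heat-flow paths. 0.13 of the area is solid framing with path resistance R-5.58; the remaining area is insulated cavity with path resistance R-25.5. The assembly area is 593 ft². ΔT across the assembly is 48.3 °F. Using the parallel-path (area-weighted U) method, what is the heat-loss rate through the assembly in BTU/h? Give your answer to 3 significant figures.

1640 BTU/h

U_eff = 0.87/25.5 + 0.13/5.58 = 0.03412 + 0.0233 = 0.05742
R_eff = 1/U_eff = 17.42 ft²·°F·h/BTU
Q = 593 × 48.3 / 17.42 = 1644 BTU/h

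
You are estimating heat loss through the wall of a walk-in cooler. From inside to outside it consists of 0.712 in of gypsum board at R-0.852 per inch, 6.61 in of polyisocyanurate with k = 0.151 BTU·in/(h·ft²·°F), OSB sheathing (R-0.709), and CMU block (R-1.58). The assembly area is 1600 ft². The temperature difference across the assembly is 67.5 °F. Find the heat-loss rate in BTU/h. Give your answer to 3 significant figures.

0.712 × 0.852 = 0.6066
6.61/0.151 = 43.77
R_total = 0.6066 + 43.77 + 0.709 + 1.58 = 46.67 ft²·°F·h/BTU
Q = A·ΔT/R = 1600 × 67.5 / 46.67 = 2314 BTU/h

2310 BTU/h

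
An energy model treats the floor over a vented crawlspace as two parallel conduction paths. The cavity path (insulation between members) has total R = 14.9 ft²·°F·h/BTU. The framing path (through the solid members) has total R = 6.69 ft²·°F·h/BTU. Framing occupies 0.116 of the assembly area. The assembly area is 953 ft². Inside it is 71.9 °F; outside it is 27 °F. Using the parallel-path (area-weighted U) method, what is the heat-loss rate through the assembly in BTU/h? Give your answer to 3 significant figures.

3280 BTU/h

U_eff = 0.884/14.9 + 0.116/6.69 = 0.05933 + 0.01734 = 0.07667
R_eff = 1/U_eff = 13.04 ft²·°F·h/BTU
Q = 953 × (71.9 − 27) / 13.04 = 3281 BTU/h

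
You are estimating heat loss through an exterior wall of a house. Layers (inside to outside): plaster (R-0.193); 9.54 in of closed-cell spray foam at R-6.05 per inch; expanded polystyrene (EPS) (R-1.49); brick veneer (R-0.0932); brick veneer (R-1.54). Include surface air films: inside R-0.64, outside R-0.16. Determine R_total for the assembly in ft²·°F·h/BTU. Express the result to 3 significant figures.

61.8 ft²·°F·h/BTU

9.54 × 6.05 = 57.72
R_total = 0.64 + 0.193 + 57.72 + 1.49 + 0.0932 + 1.54 + 0.16 = 61.83 ft²·°F·h/BTU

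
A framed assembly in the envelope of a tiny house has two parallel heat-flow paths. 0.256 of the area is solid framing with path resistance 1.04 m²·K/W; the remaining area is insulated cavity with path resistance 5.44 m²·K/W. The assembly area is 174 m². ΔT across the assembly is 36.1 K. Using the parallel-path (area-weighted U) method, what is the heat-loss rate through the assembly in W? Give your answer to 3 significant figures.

U_eff = 0.744/5.44 + 0.256/1.04 = 0.1368 + 0.2462 = 0.3829
R_eff = 1/U_eff = 2.612 m²·K/W
Q = 174 × 36.1 / 2.612 = 2405 W

2410 W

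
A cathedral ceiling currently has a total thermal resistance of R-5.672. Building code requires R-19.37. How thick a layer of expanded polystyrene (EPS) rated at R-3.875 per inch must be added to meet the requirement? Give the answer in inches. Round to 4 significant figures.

3.535 in

ΔR = 19.37 − 5.672 = 13.698 ft²·°F·h/BTU
L = ΔR / (R/in) = 13.698/3.875 = 3.535 in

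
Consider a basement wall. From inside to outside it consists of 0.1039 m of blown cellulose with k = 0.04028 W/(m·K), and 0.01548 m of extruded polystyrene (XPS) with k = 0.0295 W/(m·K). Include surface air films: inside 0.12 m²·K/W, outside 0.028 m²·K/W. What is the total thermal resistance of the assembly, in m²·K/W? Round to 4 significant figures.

3.252 m²·K/W

0.1039/0.04028 = 2.5794
0.01548/0.0295 = 0.52475
R_total = 0.12 + 2.5794 + 0.52475 + 0.028 = 3.2522 m²·K/W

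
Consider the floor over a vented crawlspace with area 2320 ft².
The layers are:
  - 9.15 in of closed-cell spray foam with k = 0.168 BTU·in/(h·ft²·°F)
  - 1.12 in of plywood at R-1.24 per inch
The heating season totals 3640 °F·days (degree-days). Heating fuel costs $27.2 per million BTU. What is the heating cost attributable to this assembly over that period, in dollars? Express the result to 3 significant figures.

9.15/0.168 = 54.46
1.12 × 1.24 = 1.389
R_total = 54.46 + 1.389 = 55.85 ft²·°F·h/BTU
E = A × HDD × 24 / R = 2320 × 3640 × 24 / 55.85 = 3629000 BTU
Cost = 3629000/10⁶ × 27.2 = $98.7

98.7 dollars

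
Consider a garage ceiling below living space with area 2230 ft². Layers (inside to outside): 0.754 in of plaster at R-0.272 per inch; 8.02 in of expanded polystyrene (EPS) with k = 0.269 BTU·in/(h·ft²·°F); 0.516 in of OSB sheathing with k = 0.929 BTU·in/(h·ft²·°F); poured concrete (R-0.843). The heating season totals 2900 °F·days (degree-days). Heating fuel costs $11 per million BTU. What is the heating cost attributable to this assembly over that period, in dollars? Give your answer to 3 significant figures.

54.3 dollars

0.754 × 0.272 = 0.2051
8.02/0.269 = 29.81
0.516/0.929 = 0.5554
R_total = 0.2051 + 29.81 + 0.5554 + 0.843 = 31.42 ft²·°F·h/BTU
E = A × HDD × 24 / R = 2230 × 2900 × 24 / 31.42 = 4940000 BTU
Cost = 4940000/10⁶ × 11 = $54.34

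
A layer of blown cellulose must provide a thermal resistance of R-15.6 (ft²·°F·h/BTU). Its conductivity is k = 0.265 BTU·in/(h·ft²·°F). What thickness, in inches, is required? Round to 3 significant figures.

4.13 in

L = R × k = 15.6 × 0.265 = 4.134 in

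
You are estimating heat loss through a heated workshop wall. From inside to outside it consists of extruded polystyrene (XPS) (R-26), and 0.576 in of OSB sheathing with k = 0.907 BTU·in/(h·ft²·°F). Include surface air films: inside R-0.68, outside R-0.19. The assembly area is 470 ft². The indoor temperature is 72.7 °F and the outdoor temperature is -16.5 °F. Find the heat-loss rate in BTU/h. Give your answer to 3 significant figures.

1520 BTU/h

0.576/0.907 = 0.6351
R_total = 0.68 + 26 + 0.6351 + 0.19 = 27.51 ft²·°F·h/BTU
Q = A·ΔT/R = 470 × (72.7 − (-16.5)) / 27.51 = 1524 BTU/h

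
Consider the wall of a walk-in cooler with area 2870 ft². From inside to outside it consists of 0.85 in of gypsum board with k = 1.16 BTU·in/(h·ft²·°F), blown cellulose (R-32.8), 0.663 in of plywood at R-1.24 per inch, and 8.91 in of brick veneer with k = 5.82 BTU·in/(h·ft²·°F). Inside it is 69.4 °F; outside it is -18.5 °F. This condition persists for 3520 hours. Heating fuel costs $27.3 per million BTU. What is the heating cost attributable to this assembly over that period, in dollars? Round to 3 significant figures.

0.85/1.16 = 0.7328
0.663 × 1.24 = 0.8221
8.91/5.82 = 1.531
R_total = 0.7328 + 32.8 + 0.8221 + 1.531 = 35.89 ft²·°F·h/BTU
Q = 2870 × (69.4 − (-18.5)) / 35.89 = 7030 BTU/h
E = 7030 × 3520 = 24750000 BTU
Cost = 24750000/10⁶ × 27.3 = $675.5

676 dollars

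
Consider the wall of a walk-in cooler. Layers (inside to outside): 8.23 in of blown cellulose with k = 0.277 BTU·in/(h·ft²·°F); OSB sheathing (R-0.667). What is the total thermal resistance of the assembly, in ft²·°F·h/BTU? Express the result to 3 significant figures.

8.23/0.277 = 29.71
R_total = 29.71 + 0.667 = 30.38 ft²·°F·h/BTU

30.4 ft²·°F·h/BTU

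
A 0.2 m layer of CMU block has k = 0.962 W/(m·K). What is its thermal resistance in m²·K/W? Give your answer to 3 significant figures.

R = L/k = 0.2/0.962 = 0.2079 m²·K/W

0.208 m²·K/W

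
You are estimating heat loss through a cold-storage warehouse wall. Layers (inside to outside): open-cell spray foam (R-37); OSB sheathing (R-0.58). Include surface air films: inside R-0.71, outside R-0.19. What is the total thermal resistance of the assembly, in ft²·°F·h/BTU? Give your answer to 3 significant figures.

38.5 ft²·°F·h/BTU

R_total = 0.71 + 37 + 0.58 + 0.19 = 38.48 ft²·°F·h/BTU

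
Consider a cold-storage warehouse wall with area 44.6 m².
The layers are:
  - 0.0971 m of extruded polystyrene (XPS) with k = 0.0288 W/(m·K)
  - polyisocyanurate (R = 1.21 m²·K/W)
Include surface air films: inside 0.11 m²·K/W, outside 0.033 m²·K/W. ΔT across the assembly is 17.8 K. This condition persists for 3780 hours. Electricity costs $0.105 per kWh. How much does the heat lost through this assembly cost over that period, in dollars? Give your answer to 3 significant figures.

0.0971/0.0288 = 3.372
R_total = 0.11 + 3.372 + 1.21 + 0.033 = 4.725 m²·K/W
Q = 44.6 × 17.8 / 4.725 = 168 W
E = 168 W × 3780 h / 1000 = 635.2 kWh
Cost = 635.2 × 0.105 = $66.69

66.7 dollars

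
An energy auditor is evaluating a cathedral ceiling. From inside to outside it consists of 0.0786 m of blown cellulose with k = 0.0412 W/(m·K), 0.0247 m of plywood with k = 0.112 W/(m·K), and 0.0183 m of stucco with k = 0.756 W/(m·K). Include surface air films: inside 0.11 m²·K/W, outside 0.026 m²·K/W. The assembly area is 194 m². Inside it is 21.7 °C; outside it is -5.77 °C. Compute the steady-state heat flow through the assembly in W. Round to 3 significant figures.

2330 W

0.0786/0.0412 = 1.908
0.0247/0.112 = 0.2205
0.0183/0.756 = 0.02421
R_total = 0.11 + 1.908 + 0.2205 + 0.02421 + 0.026 = 2.289 m²·K/W
Q = A·ΔT/R = 194 × (21.7 − (-5.77)) / 2.289 = 2329 W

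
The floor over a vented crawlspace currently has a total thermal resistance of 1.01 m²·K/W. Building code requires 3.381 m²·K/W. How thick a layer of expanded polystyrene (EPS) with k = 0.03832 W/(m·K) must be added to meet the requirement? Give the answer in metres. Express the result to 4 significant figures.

ΔR = 3.381 − 1.01 = 2.371 m²·K/W
L = ΔR × k = 2.371 × 0.03832 = 0.090857 m

0.09086 m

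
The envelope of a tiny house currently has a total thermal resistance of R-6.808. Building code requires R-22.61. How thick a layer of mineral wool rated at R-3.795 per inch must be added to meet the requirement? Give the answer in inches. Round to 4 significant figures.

4.164 in

ΔR = 22.61 − 6.808 = 15.802 ft²·°F·h/BTU
L = ΔR / (R/in) = 15.802/3.795 = 4.1639 in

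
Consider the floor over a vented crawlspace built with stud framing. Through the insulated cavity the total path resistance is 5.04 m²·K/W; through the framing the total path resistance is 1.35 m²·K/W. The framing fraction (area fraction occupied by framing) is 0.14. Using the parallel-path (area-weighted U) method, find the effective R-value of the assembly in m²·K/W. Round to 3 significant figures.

3.65 m²·K/W

U_eff = 0.86/5.04 + 0.14/1.35 = 0.1706 + 0.1037 = 0.2743
R_eff = 1/U_eff = 3.645 m²·K/W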